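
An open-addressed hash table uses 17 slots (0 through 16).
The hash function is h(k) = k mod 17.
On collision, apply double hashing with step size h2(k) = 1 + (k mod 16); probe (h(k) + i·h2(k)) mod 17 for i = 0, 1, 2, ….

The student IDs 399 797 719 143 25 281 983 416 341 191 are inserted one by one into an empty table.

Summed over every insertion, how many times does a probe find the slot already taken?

Insert 399: h=8, slot 8 empty -> index 8.
Insert 797: h=15, slot 15 empty -> index 15.
Insert 719: h=5, slot 5 empty -> index 5.
Insert 143: h=7, slot 7 empty -> index 7.
Insert 25: h=8, h2=10, slot 8 occupied -> index 1.
Insert 281: h=9, slot 9 empty -> index 9.
Insert 983: h=14, slot 14 empty -> index 14.
Insert 416: h=8, h2=1, slots 8,9 occupied -> index 10.
Insert 341: h=1, h2=6, slots 1,7 occupied -> index 13.
Insert 191: h=4, slot 4 empty -> index 4.
Table: [-, 25, -, -, 191, 719, -, 143, 399, 281, 416, -, -, 341, 983, 797, -]

5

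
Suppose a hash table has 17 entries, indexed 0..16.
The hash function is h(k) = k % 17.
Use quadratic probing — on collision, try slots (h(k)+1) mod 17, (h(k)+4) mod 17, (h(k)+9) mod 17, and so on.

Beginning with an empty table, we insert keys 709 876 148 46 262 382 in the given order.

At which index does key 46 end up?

Insert 709: h=12, slot 12 empty -> index 12.
Insert 876: h=9, slot 9 empty -> index 9.
Insert 148: h=12, slot 12 occupied -> index 13.
Insert 46: h=12, slots 12,13 occupied -> index 16.
Insert 262: h=7, slot 7 empty -> index 7.
Insert 382: h=8, slot 8 empty -> index 8.
Table: [_, _, _, _, _, _, _, 262, 382, 876, _, _, 709, 148, _, _, 46]

16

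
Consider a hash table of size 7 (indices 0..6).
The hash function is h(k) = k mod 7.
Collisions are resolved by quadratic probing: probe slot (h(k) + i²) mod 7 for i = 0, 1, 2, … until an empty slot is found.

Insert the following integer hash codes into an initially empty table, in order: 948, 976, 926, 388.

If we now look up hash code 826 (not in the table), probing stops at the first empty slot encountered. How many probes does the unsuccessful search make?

2

948 hashes to 3; slot 3 is free -> place at 3.
976 hashes to 3; 3 taken -> place at 4.
926 hashes to 2; slot 2 is free -> place at 2.
388 hashes to 3; 3,4 taken -> place at 0.
Table: [388, _, 926, 948, 976, _, _]
Lookup 826: h=0, probe 0,1 → slot 1 empty, not found.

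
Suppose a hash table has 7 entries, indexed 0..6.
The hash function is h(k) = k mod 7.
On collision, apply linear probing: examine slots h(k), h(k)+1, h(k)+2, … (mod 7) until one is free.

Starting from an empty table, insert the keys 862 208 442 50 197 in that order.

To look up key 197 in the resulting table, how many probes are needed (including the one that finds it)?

862 hashes to 1; slot 1 is free => place at 1.
208 hashes to 5; slot 5 is free => place at 5.
442 hashes to 1; 1 taken => place at 2.
50 hashes to 1; 1,2 taken => place at 3.
197 hashes to 1; 1,2,3 taken => place at 4.
Table: [—, 862, 442, 50, 197, 208, —]
Lookup 197: h=1, probe 1,2,3,4 → found at 4.

4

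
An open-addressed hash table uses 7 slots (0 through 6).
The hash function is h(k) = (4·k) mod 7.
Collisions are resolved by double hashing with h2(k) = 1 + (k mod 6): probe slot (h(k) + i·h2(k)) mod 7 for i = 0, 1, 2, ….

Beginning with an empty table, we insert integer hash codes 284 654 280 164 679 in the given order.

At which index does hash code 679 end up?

4

284: h=2 → slot 2
654: h=5 → slot 5
280: h=0 → slot 0
164: h=5, h2=3, probe 5,1 → slot 1
679: h=0, h2=2, probe 0,2,4 → slot 4
Table: [280, 164, 284, ∅, 679, 654, ∅]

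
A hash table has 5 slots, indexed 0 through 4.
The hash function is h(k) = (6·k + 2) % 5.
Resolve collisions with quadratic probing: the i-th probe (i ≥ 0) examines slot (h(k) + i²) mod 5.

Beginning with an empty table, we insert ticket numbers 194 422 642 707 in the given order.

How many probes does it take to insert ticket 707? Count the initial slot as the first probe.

3

194: h=1 -> slot 1
422: h=4 -> slot 4
642: h=4, probe 4,0 -> slot 0
707: h=4, probe 4,0,3 -> slot 3
Table: [642, 194, -, 707, 422]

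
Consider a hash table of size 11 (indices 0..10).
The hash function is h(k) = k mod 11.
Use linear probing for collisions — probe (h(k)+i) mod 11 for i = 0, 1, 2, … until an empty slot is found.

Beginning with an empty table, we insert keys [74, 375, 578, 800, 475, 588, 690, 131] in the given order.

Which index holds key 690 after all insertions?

10

74: h=8 => slot 8
375: h=1 => slot 1
578: h=6 => slot 6
800: h=8, probe 8,9 => slot 9
475: h=2 => slot 2
588: h=5 => slot 5
690: h=8, probe 8,9,10 => slot 10
131: h=10, probe 10,0 => slot 0
Table: [131, 375, 475, ., ., 588, 578, ., 74, 800, 690]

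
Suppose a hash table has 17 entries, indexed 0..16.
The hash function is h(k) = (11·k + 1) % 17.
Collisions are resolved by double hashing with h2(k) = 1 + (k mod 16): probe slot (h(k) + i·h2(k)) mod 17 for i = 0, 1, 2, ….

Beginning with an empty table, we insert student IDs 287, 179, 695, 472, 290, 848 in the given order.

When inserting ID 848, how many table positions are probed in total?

2

287 hashes to 13; slot 13 is free -> place at 13.
179 hashes to 15; slot 15 is free -> place at 15.
695 hashes to 13, h2=8; 13 taken -> place at 4.
472 hashes to 8; slot 8 is free -> place at 8.
290 hashes to 12; slot 12 is free -> place at 12.
848 hashes to 13, h2=1; 13 taken -> place at 14.
Table: [—, —, —, —, 695, —, —, —, 472, —, —, —, 290, 287, 848, 179, —]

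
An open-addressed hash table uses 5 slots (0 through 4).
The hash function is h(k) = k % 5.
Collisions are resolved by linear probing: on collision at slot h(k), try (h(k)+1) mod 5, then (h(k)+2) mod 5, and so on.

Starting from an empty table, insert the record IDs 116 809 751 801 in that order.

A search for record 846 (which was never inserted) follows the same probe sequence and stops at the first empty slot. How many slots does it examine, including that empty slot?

5

116: h=1 -> slot 1
809: h=4 -> slot 4
751: h=1, probe 1,2 -> slot 2
801: h=1, probe 1,2,3 -> slot 3
Table: [., 116, 751, 801, 809]
Lookup 846: h=1, probe 1,2,3,4,0 → slot 0 empty, not found.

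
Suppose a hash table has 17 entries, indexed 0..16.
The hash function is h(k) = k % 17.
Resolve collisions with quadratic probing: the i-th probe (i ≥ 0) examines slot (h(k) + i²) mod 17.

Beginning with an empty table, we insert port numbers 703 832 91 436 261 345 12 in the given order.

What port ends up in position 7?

703: h=6 -> slot 6
832: h=16 -> slot 16
91: h=6, probe 6,7 -> slot 7
436: h=11 -> slot 11
261: h=6, probe 6,7,10 -> slot 10
345: h=5 -> slot 5
12: h=12 -> slot 12
Table: [∅, ∅, ∅, ∅, ∅, 345, 703, 91, ∅, ∅, 261, 436, 12, ∅, ∅, ∅, 832]

91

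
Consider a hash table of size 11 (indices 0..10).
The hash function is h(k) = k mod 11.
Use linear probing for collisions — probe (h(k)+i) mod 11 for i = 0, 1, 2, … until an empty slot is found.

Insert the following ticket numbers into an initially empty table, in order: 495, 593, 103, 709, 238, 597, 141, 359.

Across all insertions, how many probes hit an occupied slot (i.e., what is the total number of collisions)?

1

495 hashes to 0; slot 0 is free → place at 0.
593 hashes to 10; slot 10 is free → place at 10.
103 hashes to 4; slot 4 is free → place at 4.
709 hashes to 5; slot 5 is free → place at 5.
238 hashes to 7; slot 7 is free → place at 7.
597 hashes to 3; slot 3 is free → place at 3.
141 hashes to 9; slot 9 is free → place at 9.
359 hashes to 7; 7 taken → place at 8.
Table: [495, —, —, 597, 103, 709, —, 238, 359, 141, 593]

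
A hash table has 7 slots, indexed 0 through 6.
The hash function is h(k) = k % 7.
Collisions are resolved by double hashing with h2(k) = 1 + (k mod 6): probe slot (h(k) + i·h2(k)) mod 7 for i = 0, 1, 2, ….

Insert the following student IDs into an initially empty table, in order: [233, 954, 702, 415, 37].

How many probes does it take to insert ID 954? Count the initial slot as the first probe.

2

Insert 233: h=2, slot 2 empty → index 2.
Insert 954: h=2, h2=1, slot 2 occupied → index 3.
Insert 702: h=2, h2=1, slots 2,3 occupied → index 4.
Insert 415: h=2, h2=2, slots 2,4 occupied → index 6.
Insert 37: h=2, h2=2, slots 2,4,6 occupied → index 1.
Table: [-, 37, 233, 954, 702, -, 415]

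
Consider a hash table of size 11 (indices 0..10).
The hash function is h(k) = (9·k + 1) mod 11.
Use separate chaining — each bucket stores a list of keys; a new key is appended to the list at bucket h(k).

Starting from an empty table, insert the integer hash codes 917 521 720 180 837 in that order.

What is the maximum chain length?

917 -> bucket 4
521 -> bucket 4 (collision)
720 -> bucket 2
180 -> bucket 4 (collision)
837 -> bucket 10
Final buckets:
0: -
1: -
2: 720
3: -
4: 917 -> 521 -> 180
5: -
6: -
7: -
8: -
9: -
10: 837

3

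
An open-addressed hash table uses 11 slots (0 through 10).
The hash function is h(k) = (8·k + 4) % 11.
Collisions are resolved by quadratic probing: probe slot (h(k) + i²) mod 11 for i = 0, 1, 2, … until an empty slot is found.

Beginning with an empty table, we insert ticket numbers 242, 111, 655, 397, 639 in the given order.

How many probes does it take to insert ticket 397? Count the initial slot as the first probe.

2

242: h=4 -> slot 4
111: h=1 -> slot 1
655: h=8 -> slot 8
397: h=1, probe 1,2 -> slot 2
639: h=1, probe 1,2,5 -> slot 5
Table: [_, 111, 397, _, 242, 639, _, _, 655, _, _]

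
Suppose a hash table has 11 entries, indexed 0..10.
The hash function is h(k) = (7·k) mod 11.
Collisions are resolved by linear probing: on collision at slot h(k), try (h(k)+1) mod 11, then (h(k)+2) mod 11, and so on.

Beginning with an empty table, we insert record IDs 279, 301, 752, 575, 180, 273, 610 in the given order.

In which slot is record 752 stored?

8

279: h=6 → slot 6
301: h=6, probe 6,7 → slot 7
752: h=6, probe 6,7,8 → slot 8
575: h=10 → slot 10
180: h=6, probe 6,7,8,9 → slot 9
273: h=8, probe 8,9,10,0 → slot 0
610: h=2 → slot 2
Table: [273, ., 610, ., ., ., 279, 301, 752, 180, 575]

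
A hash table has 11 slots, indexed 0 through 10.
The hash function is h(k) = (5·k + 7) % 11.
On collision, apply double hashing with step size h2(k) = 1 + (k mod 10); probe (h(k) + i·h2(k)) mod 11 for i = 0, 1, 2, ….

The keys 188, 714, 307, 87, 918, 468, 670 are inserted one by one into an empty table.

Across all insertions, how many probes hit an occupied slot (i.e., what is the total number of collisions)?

188 hashes to 1; slot 1 is free → place at 1.
714 hashes to 2; slot 2 is free → place at 2.
307 hashes to 2, h2=8; 2 taken → place at 10.
87 hashes to 2, h2=8; 2,10 taken → place at 7.
918 hashes to 10, h2=9; 10 taken → place at 8.
468 hashes to 4; slot 4 is free → place at 4.
670 hashes to 2, h2=1; 2 taken → place at 3.
Table: [-, 188, 714, 670, 468, -, -, 87, 918, -, 307]

5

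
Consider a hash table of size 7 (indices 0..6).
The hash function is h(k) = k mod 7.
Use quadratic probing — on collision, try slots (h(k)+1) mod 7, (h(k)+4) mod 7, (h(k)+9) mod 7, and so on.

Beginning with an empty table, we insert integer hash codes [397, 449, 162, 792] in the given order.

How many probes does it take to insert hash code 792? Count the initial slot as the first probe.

397 hashes to 5; slot 5 is free -> place at 5.
449 hashes to 1; slot 1 is free -> place at 1.
162 hashes to 1; 1 taken -> place at 2.
792 hashes to 1; 1,2,5 taken -> place at 3.
Table: [∅, 449, 162, 792, ∅, 397, ∅]

4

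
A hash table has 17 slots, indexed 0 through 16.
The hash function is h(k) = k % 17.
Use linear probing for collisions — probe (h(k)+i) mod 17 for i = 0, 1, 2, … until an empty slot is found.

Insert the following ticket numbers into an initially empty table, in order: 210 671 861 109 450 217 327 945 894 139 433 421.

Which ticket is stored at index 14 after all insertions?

433

Insert 210: h=6, slot 6 empty → index 6.
Insert 671: h=8, slot 8 empty → index 8.
Insert 861: h=11, slot 11 empty → index 11.
Insert 109: h=7, slot 7 empty → index 7.
Insert 450: h=8, slot 8 occupied → index 9.
Insert 217: h=13, slot 13 empty → index 13.
Insert 327: h=4, slot 4 empty → index 4.
Insert 945: h=10, slot 10 empty → index 10.
Insert 894: h=10, slots 10,11 occupied → index 12.
Insert 139: h=3, slot 3 empty → index 3.
Insert 433: h=8, slots 8,9,10,11,12,13 occupied → index 14.
Insert 421: h=13, slots 13,14 occupied → index 15.
Table: [_, _, _, 139, 327, _, 210, 109, 671, 450, 945, 861, 894, 217, 433, 421, _]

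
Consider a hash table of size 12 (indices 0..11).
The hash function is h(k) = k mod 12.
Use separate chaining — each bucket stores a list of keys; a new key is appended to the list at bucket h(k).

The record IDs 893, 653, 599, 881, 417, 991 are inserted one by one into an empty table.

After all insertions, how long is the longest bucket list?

3

893 → bucket 5
653 → bucket 5 (collision)
599 → bucket 11
881 → bucket 5 (collision)
417 → bucket 9
991 → bucket 7
Final buckets:
0: —
1: —
2: —
3: —
4: —
5: 893 -> 653 -> 881
6: —
7: 991
8: —
9: 417
10: —
11: 599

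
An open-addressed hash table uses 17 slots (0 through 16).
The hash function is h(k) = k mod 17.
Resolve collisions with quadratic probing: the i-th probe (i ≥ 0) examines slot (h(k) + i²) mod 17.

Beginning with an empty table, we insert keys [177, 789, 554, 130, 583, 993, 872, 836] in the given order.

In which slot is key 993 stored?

177: h=7 => slot 7
789: h=7, probe 7,8 => slot 8
554: h=10 => slot 10
130: h=11 => slot 11
583: h=5 => slot 5
993: h=7, probe 7,8,11,16 => slot 16
872: h=5, probe 5,6 => slot 6
836: h=3 => slot 3
Table: [∅, ∅, ∅, 836, ∅, 583, 872, 177, 789, ∅, 554, 130, ∅, ∅, ∅, ∅, 993]

16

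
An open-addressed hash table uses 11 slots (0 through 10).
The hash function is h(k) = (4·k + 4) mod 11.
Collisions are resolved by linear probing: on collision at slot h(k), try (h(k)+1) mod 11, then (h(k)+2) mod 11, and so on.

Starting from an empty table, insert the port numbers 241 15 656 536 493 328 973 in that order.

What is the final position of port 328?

8

Insert 241: h=0, slot 0 empty => index 0.
Insert 15: h=9, slot 9 empty => index 9.
Insert 656: h=10, slot 10 empty => index 10.
Insert 536: h=3, slot 3 empty => index 3.
Insert 493: h=7, slot 7 empty => index 7.
Insert 328: h=7, slot 7 occupied => index 8.
Insert 973: h=2, slot 2 empty => index 2.
Table: [241, ., 973, 536, ., ., ., 493, 328, 15, 656]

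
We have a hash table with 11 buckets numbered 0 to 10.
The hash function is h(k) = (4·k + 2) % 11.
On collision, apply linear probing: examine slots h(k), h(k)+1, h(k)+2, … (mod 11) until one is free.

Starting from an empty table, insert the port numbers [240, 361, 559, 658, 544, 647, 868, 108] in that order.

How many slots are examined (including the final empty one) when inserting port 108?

240 hashes to 5; slot 5 is free -> place at 5.
361 hashes to 5; 5 taken -> place at 6.
559 hashes to 5; 5,6 taken -> place at 7.
658 hashes to 5; 5,6,7 taken -> place at 8.
544 hashes to 0; slot 0 is free -> place at 0.
647 hashes to 5; 5,6,7,8 taken -> place at 9.
868 hashes to 9; 9 taken -> place at 10.
108 hashes to 5; 5,6,7,8,9,10,0 taken -> place at 1.
Table: [544, 108, ., ., ., 240, 361, 559, 658, 647, 868]

8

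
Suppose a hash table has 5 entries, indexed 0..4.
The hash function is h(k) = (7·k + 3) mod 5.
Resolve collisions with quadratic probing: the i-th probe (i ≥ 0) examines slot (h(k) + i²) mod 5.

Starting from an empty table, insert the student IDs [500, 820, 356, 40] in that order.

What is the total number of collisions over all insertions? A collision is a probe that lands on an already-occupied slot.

3

500 hashes to 3; slot 3 is free => place at 3.
820 hashes to 3; 3 taken => place at 4.
356 hashes to 0; slot 0 is free => place at 0.
40 hashes to 3; 3,4 taken => place at 2.
Table: [356, -, 40, 500, 820]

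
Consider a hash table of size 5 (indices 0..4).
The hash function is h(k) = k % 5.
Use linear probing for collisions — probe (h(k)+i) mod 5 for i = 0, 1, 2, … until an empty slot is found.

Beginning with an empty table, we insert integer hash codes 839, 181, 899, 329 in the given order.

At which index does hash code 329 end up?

2

Insert 839: h=4, slot 4 empty -> index 4.
Insert 181: h=1, slot 1 empty -> index 1.
Insert 899: h=4, slot 4 occupied -> index 0.
Insert 329: h=4, slots 4,0,1 occupied -> index 2.
Table: [899, 181, 329, —, 839]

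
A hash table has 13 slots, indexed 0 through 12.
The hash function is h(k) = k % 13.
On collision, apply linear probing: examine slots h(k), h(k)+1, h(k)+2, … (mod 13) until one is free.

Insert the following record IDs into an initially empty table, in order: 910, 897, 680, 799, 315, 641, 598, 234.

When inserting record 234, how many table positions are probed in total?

8

910 hashes to 0; slot 0 is free → place at 0.
897 hashes to 0; 0 taken → place at 1.
680 hashes to 4; slot 4 is free → place at 4.
799 hashes to 6; slot 6 is free → place at 6.
315 hashes to 3; slot 3 is free → place at 3.
641 hashes to 4; 4 taken → place at 5.
598 hashes to 0; 0,1 taken → place at 2.
234 hashes to 0; 0,1,2,3,4,5,6 taken → place at 7.
Table: [910, 897, 598, 315, 680, 641, 799, 234, ., ., ., ., .]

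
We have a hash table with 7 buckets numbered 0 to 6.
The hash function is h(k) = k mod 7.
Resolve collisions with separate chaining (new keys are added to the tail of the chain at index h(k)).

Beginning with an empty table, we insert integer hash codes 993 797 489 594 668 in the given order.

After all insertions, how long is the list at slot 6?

993 → bucket 6
797 → bucket 6 (collision)
489 → bucket 6 (collision)
594 → bucket 6 (collision)
668 → bucket 3
Final buckets:
0: _
1: _
2: _
3: 668
4: _
5: _
6: 993 -> 797 -> 489 -> 594

4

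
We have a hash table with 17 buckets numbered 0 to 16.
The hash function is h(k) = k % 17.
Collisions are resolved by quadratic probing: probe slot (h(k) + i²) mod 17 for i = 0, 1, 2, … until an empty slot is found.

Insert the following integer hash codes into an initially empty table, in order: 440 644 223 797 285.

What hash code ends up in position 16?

440: h=15 → slot 15
644: h=15, probe 15,16 → slot 16
223: h=2 → slot 2
797: h=15, probe 15,16,2,7 → slot 7
285: h=13 → slot 13
Table: [., ., 223, ., ., ., ., 797, ., ., ., ., ., 285, ., 440, 644]

644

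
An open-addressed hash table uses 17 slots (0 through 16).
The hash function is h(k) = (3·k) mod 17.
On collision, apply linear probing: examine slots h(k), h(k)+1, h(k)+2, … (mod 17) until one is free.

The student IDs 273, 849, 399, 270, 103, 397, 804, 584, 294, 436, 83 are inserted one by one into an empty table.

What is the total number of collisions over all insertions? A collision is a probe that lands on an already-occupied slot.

273 hashes to 3; slot 3 is free → place at 3.
849 hashes to 14; slot 14 is free → place at 14.
399 hashes to 7; slot 7 is free → place at 7.
270 hashes to 11; slot 11 is free → place at 11.
103 hashes to 3; 3 taken → place at 4.
397 hashes to 1; slot 1 is free → place at 1.
804 hashes to 15; slot 15 is free → place at 15.
584 hashes to 1; 1 taken → place at 2.
294 hashes to 15; 15 taken → place at 16.
436 hashes to 16; 16 taken → place at 0.
83 hashes to 11; 11 taken → place at 12.
Table: [436, 397, 584, 273, 103, ., ., 399, ., ., ., 270, 83, ., 849, 804, 294]

5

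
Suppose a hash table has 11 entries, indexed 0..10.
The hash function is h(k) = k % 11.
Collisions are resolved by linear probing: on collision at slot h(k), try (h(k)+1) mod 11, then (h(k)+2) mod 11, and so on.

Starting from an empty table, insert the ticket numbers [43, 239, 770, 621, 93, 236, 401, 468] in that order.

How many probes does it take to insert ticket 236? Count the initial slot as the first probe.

43: h=10 -> slot 10
239: h=8 -> slot 8
770: h=0 -> slot 0
621: h=5 -> slot 5
93: h=5, probe 5,6 -> slot 6
236: h=5, probe 5,6,7 -> slot 7
401: h=5, probe 5,6,7,8,9 -> slot 9
468: h=6, probe 6,7,8,9,10,0,1 -> slot 1
Table: [770, 468, ., ., ., 621, 93, 236, 239, 401, 43]

3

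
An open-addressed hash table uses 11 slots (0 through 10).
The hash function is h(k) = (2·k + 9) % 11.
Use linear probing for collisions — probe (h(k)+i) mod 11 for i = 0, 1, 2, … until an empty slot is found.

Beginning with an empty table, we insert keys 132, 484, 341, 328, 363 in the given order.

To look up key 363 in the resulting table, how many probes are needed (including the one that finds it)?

4

132: h=9 -> slot 9
484: h=9, probe 9,10 -> slot 10
341: h=9, probe 9,10,0 -> slot 0
328: h=5 -> slot 5
363: h=9, probe 9,10,0,1 -> slot 1
Table: [341, 363, —, —, —, 328, —, —, —, 132, 484]
Lookup 363: h=9, probe 9,10,0,1 → found at 1.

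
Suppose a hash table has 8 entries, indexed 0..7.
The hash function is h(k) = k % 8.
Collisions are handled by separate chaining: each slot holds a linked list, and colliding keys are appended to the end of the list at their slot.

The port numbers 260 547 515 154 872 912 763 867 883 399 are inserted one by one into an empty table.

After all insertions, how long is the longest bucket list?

5

Insert 260: h=4, bucket 4 empty → new chain.
Insert 547: h=3, bucket 3 empty → new chain.
Insert 515: h=3, bucket 3 nonempty → append to chain.
Insert 154: h=2, bucket 2 empty → new chain.
Insert 872: h=0, bucket 0 empty → new chain.
Insert 912: h=0, bucket 0 nonempty → append to chain.
Insert 763: h=3, bucket 3 nonempty → append to chain.
Insert 867: h=3, bucket 3 nonempty → append to chain.
Insert 883: h=3, bucket 3 nonempty → append to chain.
Insert 399: h=7, bucket 7 empty → new chain.
Final buckets:
0: 872 -> 912
1: _
2: 154
3: 547 -> 515 -> 763 -> 867 -> 883
4: 260
5: _
6: _
7: 399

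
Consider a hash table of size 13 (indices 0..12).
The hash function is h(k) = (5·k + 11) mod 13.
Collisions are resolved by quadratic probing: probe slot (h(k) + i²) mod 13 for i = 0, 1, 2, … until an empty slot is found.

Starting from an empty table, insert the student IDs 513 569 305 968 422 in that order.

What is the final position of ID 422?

11

513 hashes to 2; slot 2 is free -> place at 2.
569 hashes to 9; slot 9 is free -> place at 9.
305 hashes to 2; 2 taken -> place at 3.
968 hashes to 2; 2,3 taken -> place at 6.
422 hashes to 2; 2,3,6 taken -> place at 11.
Table: [., ., 513, 305, ., ., 968, ., ., 569, ., 422, .]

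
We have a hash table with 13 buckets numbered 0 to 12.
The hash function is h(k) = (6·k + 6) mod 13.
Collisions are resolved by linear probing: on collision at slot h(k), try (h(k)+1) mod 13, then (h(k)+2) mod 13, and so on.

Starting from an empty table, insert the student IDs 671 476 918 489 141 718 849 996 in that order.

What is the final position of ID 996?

671 hashes to 2; slot 2 is free → place at 2.
476 hashes to 2; 2 taken → place at 3.
918 hashes to 2; 2,3 taken → place at 4.
489 hashes to 2; 2,3,4 taken → place at 5.
141 hashes to 7; slot 7 is free → place at 7.
718 hashes to 11; slot 11 is free → place at 11.
849 hashes to 4; 4,5 taken → place at 6.
996 hashes to 2; 2,3,4,5,6,7 taken → place at 8.
Table: [∅, ∅, 671, 476, 918, 489, 849, 141, 996, ∅, ∅, 718, ∅]

8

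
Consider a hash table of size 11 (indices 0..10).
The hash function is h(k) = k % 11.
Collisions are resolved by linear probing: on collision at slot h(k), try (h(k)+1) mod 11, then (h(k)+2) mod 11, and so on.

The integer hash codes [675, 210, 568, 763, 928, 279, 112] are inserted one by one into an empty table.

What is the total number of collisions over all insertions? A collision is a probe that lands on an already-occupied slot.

7

675: h=4 => slot 4
210: h=1 => slot 1
568: h=7 => slot 7
763: h=4, probe 4,5 => slot 5
928: h=4, probe 4,5,6 => slot 6
279: h=4, probe 4,5,6,7,8 => slot 8
112: h=2 => slot 2
Table: [-, 210, 112, -, 675, 763, 928, 568, 279, -, -]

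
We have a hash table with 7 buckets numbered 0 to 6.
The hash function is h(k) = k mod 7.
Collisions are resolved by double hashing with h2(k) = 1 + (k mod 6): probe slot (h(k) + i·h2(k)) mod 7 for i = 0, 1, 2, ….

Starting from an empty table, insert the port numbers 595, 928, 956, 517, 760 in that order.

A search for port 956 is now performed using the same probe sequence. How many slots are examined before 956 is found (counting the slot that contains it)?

3

Insert 595: h=0, slot 0 empty → index 0.
Insert 928: h=4, slot 4 empty → index 4.
Insert 956: h=4, h2=3, slots 4,0 occupied → index 3.
Insert 517: h=6, slot 6 empty → index 6.
Insert 760: h=4, h2=5, slot 4 occupied → index 2.
Table: [595, ., 760, 956, 928, ., 517]
Lookup 956: h=4, h2=3, probe 4,0,3 → found at 3.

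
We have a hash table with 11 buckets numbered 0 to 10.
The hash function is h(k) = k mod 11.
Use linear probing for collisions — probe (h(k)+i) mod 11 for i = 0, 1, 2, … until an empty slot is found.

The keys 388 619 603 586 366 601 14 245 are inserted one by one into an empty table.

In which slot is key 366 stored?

388 hashes to 3; slot 3 is free → place at 3.
619 hashes to 3; 3 taken → place at 4.
603 hashes to 9; slot 9 is free → place at 9.
586 hashes to 3; 3,4 taken → place at 5.
366 hashes to 3; 3,4,5 taken → place at 6.
601 hashes to 7; slot 7 is free → place at 7.
14 hashes to 3; 3,4,5,6,7 taken → place at 8.
245 hashes to 3; 3,4,5,6,7,8,9 taken → place at 10.
Table: [., ., ., 388, 619, 586, 366, 601, 14, 603, 245]

6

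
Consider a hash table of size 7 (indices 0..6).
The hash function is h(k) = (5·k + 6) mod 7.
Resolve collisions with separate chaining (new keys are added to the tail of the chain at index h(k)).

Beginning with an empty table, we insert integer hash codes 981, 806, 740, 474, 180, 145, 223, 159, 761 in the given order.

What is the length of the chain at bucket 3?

6

Insert 981: h=4, bucket 4 empty -> new chain.
Insert 806: h=4, bucket 4 nonempty -> append to chain.
Insert 740: h=3, bucket 3 empty -> new chain.
Insert 474: h=3, bucket 3 nonempty -> append to chain.
Insert 180: h=3, bucket 3 nonempty -> append to chain.
Insert 145: h=3, bucket 3 nonempty -> append to chain.
Insert 223: h=1, bucket 1 empty -> new chain.
Insert 159: h=3, bucket 3 nonempty -> append to chain.
Insert 761: h=3, bucket 3 nonempty -> append to chain.
Final buckets:
0: -
1: 223
2: -
3: 740 -> 474 -> 180 -> 145 -> 159 -> 761
4: 981 -> 806
5: -
6: -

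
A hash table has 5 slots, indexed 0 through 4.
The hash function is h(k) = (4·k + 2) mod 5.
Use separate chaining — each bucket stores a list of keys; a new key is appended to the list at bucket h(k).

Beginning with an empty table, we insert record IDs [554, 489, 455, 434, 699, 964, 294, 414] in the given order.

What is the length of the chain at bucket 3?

7

Insert 554: h=3, bucket 3 empty → new chain.
Insert 489: h=3, bucket 3 nonempty → append to chain.
Insert 455: h=2, bucket 2 empty → new chain.
Insert 434: h=3, bucket 3 nonempty → append to chain.
Insert 699: h=3, bucket 3 nonempty → append to chain.
Insert 964: h=3, bucket 3 nonempty → append to chain.
Insert 294: h=3, bucket 3 nonempty → append to chain.
Insert 414: h=3, bucket 3 nonempty → append to chain.
Final buckets:
0: —
1: —
2: 455
3: 554 -> 489 -> 434 -> 699 -> 964 -> 294 -> 414
4: —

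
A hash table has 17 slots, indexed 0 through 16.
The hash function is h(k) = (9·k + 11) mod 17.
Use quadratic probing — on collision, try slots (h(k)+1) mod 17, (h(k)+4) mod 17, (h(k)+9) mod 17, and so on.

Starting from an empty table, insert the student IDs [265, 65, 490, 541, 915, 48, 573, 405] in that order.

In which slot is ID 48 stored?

0

265: h=16 => slot 16
65: h=1 => slot 1
490: h=1, probe 1,2 => slot 2
541: h=1, probe 1,2,5 => slot 5
915: h=1, probe 1,2,5,10 => slot 10
48: h=1, probe 1,2,5,10,0 => slot 0
573: h=0, probe 0,1,4 => slot 4
405: h=1, probe 1,2,5,10,0,9 => slot 9
Table: [48, 65, 490, _, 573, 541, _, _, _, 405, 915, _, _, _, _, _, 265]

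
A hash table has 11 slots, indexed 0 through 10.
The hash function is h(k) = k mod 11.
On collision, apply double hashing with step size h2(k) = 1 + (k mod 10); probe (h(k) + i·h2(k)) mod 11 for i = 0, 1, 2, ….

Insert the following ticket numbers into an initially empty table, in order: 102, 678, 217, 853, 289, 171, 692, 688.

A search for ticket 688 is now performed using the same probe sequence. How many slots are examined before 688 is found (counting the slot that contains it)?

102: h=3 -> slot 3
678: h=7 -> slot 7
217: h=8 -> slot 8
853: h=6 -> slot 6
289: h=3, h2=10, probe 3,2 -> slot 2
171: h=6, h2=2, probe 6,8,10 -> slot 10
692: h=10, h2=3, probe 10,2,5 -> slot 5
688: h=6, h2=9, probe 6,4 -> slot 4
Table: [., ., 289, 102, 688, 692, 853, 678, 217, ., 171]
Lookup 688: h=6, h2=9, probe 6,4 → found at 4.

2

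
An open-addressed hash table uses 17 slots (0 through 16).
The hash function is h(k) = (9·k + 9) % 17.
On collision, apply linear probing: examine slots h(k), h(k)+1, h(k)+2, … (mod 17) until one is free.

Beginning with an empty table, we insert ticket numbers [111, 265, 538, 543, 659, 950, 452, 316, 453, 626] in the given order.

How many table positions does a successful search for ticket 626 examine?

Insert 111: h=5, slot 5 empty -> index 5.
Insert 265: h=14, slot 14 empty -> index 14.
Insert 538: h=6, slot 6 empty -> index 6.
Insert 543: h=0, slot 0 empty -> index 0.
Insert 659: h=7, slot 7 empty -> index 7.
Insert 950: h=8, slot 8 empty -> index 8.
Insert 452: h=14, slot 14 occupied -> index 15.
Insert 316: h=14, slots 14,15 occupied -> index 16.
Insert 453: h=6, slots 6,7,8 occupied -> index 9.
Insert 626: h=16, slots 16,0 occupied -> index 1.
Table: [543, 626, -, -, -, 111, 538, 659, 950, 453, -, -, -, -, 265, 452, 316]
Lookup 626: h=16, probe 16,0,1 → found at 1.

3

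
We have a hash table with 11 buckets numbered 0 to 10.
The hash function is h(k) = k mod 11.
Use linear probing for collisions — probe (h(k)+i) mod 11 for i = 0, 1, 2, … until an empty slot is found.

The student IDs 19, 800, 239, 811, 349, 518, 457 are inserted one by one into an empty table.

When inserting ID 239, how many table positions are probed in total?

19 hashes to 8; slot 8 is free -> place at 8.
800 hashes to 8; 8 taken -> place at 9.
239 hashes to 8; 8,9 taken -> place at 10.
811 hashes to 8; 8,9,10 taken -> place at 0.
349 hashes to 8; 8,9,10,0 taken -> place at 1.
518 hashes to 1; 1 taken -> place at 2.
457 hashes to 6; slot 6 is free -> place at 6.
Table: [811, 349, 518, _, _, _, 457, _, 19, 800, 239]

3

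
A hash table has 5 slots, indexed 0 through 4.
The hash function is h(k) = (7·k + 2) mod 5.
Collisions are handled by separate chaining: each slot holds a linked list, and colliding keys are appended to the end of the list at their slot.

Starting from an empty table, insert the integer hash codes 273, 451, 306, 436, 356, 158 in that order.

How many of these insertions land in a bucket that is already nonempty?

4

273 -> bucket 3
451 -> bucket 4
306 -> bucket 4 (collision)
436 -> bucket 4 (collision)
356 -> bucket 4 (collision)
158 -> bucket 3 (collision)
Final buckets:
0: .
1: .
2: .
3: 273 -> 158
4: 451 -> 306 -> 436 -> 356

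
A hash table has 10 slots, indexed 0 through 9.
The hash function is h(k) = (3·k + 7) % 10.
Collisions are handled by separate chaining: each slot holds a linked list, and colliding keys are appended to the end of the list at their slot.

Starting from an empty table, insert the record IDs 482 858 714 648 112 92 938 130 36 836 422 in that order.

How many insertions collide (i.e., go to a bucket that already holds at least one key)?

482 → bucket 3
858 → bucket 1
714 → bucket 9
648 → bucket 1 (collision)
112 → bucket 3 (collision)
92 → bucket 3 (collision)
938 → bucket 1 (collision)
130 → bucket 7
36 → bucket 5
836 → bucket 5 (collision)
422 → bucket 3 (collision)
Final buckets:
0: -
1: 858 -> 648 -> 938
2: -
3: 482 -> 112 -> 92 -> 422
4: -
5: 36 -> 836
6: -
7: 130
8: -
9: 714

6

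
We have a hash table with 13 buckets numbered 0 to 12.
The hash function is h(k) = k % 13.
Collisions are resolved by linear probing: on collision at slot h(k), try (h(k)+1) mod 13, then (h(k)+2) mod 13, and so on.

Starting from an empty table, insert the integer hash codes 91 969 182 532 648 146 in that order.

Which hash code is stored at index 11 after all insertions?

91: h=0 → slot 0
969: h=7 → slot 7
182: h=0, probe 0,1 → slot 1
532: h=12 → slot 12
648: h=11 → slot 11
146: h=3 → slot 3
Table: [91, 182, ., 146, ., ., ., 969, ., ., ., 648, 532]

648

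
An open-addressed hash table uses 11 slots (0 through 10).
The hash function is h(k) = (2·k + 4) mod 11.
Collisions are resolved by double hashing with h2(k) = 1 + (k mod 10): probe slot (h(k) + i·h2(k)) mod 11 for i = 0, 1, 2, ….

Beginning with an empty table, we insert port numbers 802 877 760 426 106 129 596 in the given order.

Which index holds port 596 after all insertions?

4

802 hashes to 2; slot 2 is free -> place at 2.
877 hashes to 9; slot 9 is free -> place at 9.
760 hashes to 6; slot 6 is free -> place at 6.
426 hashes to 9, h2=7; 9 taken -> place at 5.
106 hashes to 7; slot 7 is free -> place at 7.
129 hashes to 9, h2=10; 9 taken -> place at 8.
596 hashes to 8, h2=7; 8 taken -> place at 4.
Table: [∅, ∅, 802, ∅, 596, 426, 760, 106, 129, 877, ∅]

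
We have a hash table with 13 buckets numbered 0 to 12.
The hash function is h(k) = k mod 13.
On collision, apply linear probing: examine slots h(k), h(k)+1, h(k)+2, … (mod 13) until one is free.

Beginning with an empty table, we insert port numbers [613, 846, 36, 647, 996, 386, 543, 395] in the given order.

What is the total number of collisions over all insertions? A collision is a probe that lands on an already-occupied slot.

3

Insert 613: h=2, slot 2 empty → index 2.
Insert 846: h=1, slot 1 empty → index 1.
Insert 36: h=10, slot 10 empty → index 10.
Insert 647: h=10, slot 10 occupied → index 11.
Insert 996: h=8, slot 8 empty → index 8.
Insert 386: h=9, slot 9 empty → index 9.
Insert 543: h=10, slots 10,11 occupied → index 12.
Insert 395: h=5, slot 5 empty → index 5.
Table: [∅, 846, 613, ∅, ∅, 395, ∅, ∅, 996, 386, 36, 647, 543]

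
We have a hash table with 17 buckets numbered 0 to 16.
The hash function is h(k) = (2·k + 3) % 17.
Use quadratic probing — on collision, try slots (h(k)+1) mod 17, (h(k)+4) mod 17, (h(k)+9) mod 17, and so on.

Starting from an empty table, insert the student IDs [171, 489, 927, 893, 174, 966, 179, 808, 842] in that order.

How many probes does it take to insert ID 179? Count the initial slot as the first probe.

171: h=5 → slot 5
489: h=12 → slot 12
927: h=4 → slot 4
893: h=4, probe 4,5,8 → slot 8
174: h=11 → slot 11
966: h=14 → slot 14
179: h=4, probe 4,5,8,13 → slot 13
808: h=4, probe 4,5,8,13,3 → slot 3
842: h=4, probe 4,5,8,13,3,12,6 → slot 6
Table: [∅, ∅, ∅, 808, 927, 171, 842, ∅, 893, ∅, ∅, 174, 489, 179, 966, ∅, ∅]

4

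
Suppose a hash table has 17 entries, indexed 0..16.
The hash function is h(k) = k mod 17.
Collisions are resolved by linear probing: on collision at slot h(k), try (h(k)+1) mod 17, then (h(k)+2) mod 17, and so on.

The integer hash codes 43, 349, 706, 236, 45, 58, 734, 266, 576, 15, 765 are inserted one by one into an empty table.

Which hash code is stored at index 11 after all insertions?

43: h=9 → slot 9
349: h=9, probe 9,10 → slot 10
706: h=9, probe 9,10,11 → slot 11
236: h=15 → slot 15
45: h=11, probe 11,12 → slot 12
58: h=7 → slot 7
734: h=3 → slot 3
266: h=11, probe 11,12,13 → slot 13
576: h=15, probe 15,16 → slot 16
15: h=15, probe 15,16,0 → slot 0
765: h=0, probe 0,1 → slot 1
Table: [15, 765, ., 734, ., ., ., 58, ., 43, 349, 706, 45, 266, ., 236, 576]

706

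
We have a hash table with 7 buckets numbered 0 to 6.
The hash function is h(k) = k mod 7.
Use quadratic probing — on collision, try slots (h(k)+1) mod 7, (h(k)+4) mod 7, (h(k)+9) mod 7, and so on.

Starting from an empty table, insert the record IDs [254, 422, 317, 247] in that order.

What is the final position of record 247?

254: h=2 -> slot 2
422: h=2, probe 2,3 -> slot 3
317: h=2, probe 2,3,6 -> slot 6
247: h=2, probe 2,3,6,4 -> slot 4
Table: [—, —, 254, 422, 247, —, 317]

4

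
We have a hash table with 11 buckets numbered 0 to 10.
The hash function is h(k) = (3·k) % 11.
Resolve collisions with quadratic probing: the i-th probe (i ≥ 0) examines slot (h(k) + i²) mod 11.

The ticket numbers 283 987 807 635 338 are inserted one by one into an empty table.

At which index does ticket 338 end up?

283 hashes to 2; slot 2 is free => place at 2.
987 hashes to 2; 2 taken => place at 3.
807 hashes to 1; slot 1 is free => place at 1.
635 hashes to 2; 2,3 taken => place at 6.
338 hashes to 2; 2,3,6 taken => place at 0.
Table: [338, 807, 283, 987, —, —, 635, —, —, —, —]

0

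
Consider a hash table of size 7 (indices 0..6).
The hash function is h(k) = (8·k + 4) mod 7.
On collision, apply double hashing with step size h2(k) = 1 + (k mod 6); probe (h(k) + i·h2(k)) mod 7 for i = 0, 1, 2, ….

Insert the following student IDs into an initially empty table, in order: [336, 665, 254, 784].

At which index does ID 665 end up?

3

Insert 336: h=4, slot 4 empty -> index 4.
Insert 665: h=4, h2=6, slot 4 occupied -> index 3.
Insert 254: h=6, slot 6 empty -> index 6.
Insert 784: h=4, h2=5, slot 4 occupied -> index 2.
Table: [—, —, 784, 665, 336, —, 254]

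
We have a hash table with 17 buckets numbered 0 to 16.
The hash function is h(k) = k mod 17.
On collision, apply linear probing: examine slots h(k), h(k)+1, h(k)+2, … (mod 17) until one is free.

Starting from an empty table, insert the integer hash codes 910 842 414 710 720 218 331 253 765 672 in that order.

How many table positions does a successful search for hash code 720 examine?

Insert 910: h=9, slot 9 empty → index 9.
Insert 842: h=9, slot 9 occupied → index 10.
Insert 414: h=6, slot 6 empty → index 6.
Insert 710: h=13, slot 13 empty → index 13.
Insert 720: h=6, slot 6 occupied → index 7.
Insert 218: h=14, slot 14 empty → index 14.
Insert 331: h=8, slot 8 empty → index 8.
Insert 253: h=15, slot 15 empty → index 15.
Insert 765: h=0, slot 0 empty → index 0.
Insert 672: h=9, slots 9,10 occupied → index 11.
Table: [765, ∅, ∅, ∅, ∅, ∅, 414, 720, 331, 910, 842, 672, ∅, 710, 218, 253, ∅]
Lookup 720: h=6, probe 6,7 → found at 7.

2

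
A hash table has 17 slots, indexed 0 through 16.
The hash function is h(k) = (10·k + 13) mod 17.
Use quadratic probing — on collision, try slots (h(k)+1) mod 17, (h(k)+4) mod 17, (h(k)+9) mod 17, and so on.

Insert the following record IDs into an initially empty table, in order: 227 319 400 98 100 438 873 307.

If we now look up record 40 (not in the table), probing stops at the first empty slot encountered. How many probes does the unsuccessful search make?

227: h=5 => slot 5
319: h=7 => slot 7
400: h=1 => slot 1
98: h=7, probe 7,8 => slot 8
100: h=10 => slot 10
438: h=7, probe 7,8,11 => slot 11
873: h=5, probe 5,6 => slot 6
307: h=6, probe 6,7,10,15 => slot 15
Table: [—, 400, —, —, —, 227, 873, 319, 98, —, 100, 438, —, —, —, 307, —]
Lookup 40: h=5, probe 5,6,9 → slot 9 empty, not found.

3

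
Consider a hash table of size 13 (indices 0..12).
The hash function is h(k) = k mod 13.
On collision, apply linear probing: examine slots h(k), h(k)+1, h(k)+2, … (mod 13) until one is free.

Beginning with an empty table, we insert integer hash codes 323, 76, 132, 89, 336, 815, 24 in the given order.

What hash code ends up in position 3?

323 hashes to 11; slot 11 is free => place at 11.
76 hashes to 11; 11 taken => place at 12.
132 hashes to 2; slot 2 is free => place at 2.
89 hashes to 11; 11,12 taken => place at 0.
336 hashes to 11; 11,12,0 taken => place at 1.
815 hashes to 9; slot 9 is free => place at 9.
24 hashes to 11; 11,12,0,1,2 taken => place at 3.
Table: [89, 336, 132, 24, _, _, _, _, _, 815, _, 323, 76]

24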